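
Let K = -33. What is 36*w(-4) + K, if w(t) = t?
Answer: -177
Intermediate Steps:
36*w(-4) + K = 36*(-4) - 33 = -144 - 33 = -177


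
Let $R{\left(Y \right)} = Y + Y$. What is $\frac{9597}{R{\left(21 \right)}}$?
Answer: $\frac{457}{2} \approx 228.5$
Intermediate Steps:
$R{\left(Y \right)} = 2 Y$
$\frac{9597}{R{\left(21 \right)}} = \frac{9597}{2 \cdot 21} = \frac{9597}{42} = 9597 \cdot \frac{1}{42} = \frac{457}{2}$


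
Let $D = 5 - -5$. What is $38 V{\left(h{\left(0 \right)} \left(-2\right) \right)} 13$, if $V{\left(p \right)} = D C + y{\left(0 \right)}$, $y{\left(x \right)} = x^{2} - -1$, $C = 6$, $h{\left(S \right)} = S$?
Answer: $30134$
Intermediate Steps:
$y{\left(x \right)} = 1 + x^{2}$ ($y{\left(x \right)} = x^{2} + 1 = 1 + x^{2}$)
$D = 10$ ($D = 5 + 5 = 10$)
$V{\left(p \right)} = 61$ ($V{\left(p \right)} = 10 \cdot 6 + \left(1 + 0^{2}\right) = 60 + \left(1 + 0\right) = 60 + 1 = 61$)
$38 V{\left(h{\left(0 \right)} \left(-2\right) \right)} 13 = 38 \cdot 61 \cdot 13 = 2318 \cdot 13 = 30134$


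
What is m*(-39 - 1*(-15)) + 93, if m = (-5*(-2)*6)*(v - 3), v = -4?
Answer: 10173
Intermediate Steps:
m = -420 (m = (-5*(-2)*6)*(-4 - 3) = (10*6)*(-7) = 60*(-7) = -420)
m*(-39 - 1*(-15)) + 93 = -420*(-39 - 1*(-15)) + 93 = -420*(-39 + 15) + 93 = -420*(-24) + 93 = 10080 + 93 = 10173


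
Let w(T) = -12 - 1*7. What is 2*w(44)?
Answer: -38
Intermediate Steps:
w(T) = -19 (w(T) = -12 - 7 = -19)
2*w(44) = 2*(-19) = -38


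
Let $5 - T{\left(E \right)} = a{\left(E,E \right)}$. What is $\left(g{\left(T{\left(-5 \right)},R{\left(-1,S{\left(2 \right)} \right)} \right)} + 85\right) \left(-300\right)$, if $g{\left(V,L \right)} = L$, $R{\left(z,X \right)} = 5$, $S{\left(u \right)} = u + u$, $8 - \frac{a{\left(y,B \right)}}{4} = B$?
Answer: $-27000$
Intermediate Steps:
$a{\left(y,B \right)} = 32 - 4 B$
$T{\left(E \right)} = -27 + 4 E$ ($T{\left(E \right)} = 5 - \left(32 - 4 E\right) = 5 + \left(-32 + 4 E\right) = -27 + 4 E$)
$S{\left(u \right)} = 2 u$
$\left(g{\left(T{\left(-5 \right)},R{\left(-1,S{\left(2 \right)} \right)} \right)} + 85\right) \left(-300\right) = \left(5 + 85\right) \left(-300\right) = 90 \left(-300\right) = -27000$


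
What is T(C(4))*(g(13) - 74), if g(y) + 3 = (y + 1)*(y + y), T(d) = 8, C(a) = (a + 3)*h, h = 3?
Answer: 2296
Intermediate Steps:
C(a) = 9 + 3*a (C(a) = (a + 3)*3 = (3 + a)*3 = 9 + 3*a)
g(y) = -3 + 2*y*(1 + y) (g(y) = -3 + (y + 1)*(y + y) = -3 + (1 + y)*(2*y) = -3 + 2*y*(1 + y))
T(C(4))*(g(13) - 74) = 8*((-3 + 2*13 + 2*13²) - 74) = 8*((-3 + 26 + 2*169) - 74) = 8*((-3 + 26 + 338) - 74) = 8*(361 - 74) = 8*287 = 2296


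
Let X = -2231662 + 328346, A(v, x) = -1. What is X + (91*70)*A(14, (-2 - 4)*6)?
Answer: -1909686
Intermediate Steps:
X = -1903316
X + (91*70)*A(14, (-2 - 4)*6) = -1903316 + (91*70)*(-1) = -1903316 + 6370*(-1) = -1903316 - 6370 = -1909686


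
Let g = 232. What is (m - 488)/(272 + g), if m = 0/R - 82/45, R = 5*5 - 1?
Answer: -11021/11340 ≈ -0.97187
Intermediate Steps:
R = 24 (R = 25 - 1 = 24)
m = -82/45 (m = 0/24 - 82/45 = 0*(1/24) - 82*1/45 = 0 - 82/45 = -82/45 ≈ -1.8222)
(m - 488)/(272 + g) = (-82/45 - 488)/(272 + 232) = -22042/45/504 = -22042/45*1/504 = -11021/11340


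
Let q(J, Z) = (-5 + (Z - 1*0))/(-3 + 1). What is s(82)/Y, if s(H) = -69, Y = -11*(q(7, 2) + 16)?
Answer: 138/385 ≈ 0.35844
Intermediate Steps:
q(J, Z) = 5/2 - Z/2 (q(J, Z) = (-5 + (Z + 0))/(-2) = (-5 + Z)*(-½) = 5/2 - Z/2)
Y = -385/2 (Y = -11*((5/2 - ½*2) + 16) = -11*((5/2 - 1) + 16) = -11*(3/2 + 16) = -11*35/2 = -385/2 ≈ -192.50)
s(82)/Y = -69/(-385/2) = -69*(-2/385) = 138/385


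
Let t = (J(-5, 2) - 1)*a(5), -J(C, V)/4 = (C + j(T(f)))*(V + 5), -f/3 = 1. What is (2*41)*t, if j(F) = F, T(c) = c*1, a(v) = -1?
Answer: -18286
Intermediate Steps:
f = -3 (f = -3*1 = -3)
T(c) = c
J(C, V) = -4*(-3 + C)*(5 + V) (J(C, V) = -4*(C - 3)*(V + 5) = -4*(-3 + C)*(5 + V))
t = -223 (t = ((60 - 20*(-5) + 12*2 - 4*(-5)*2) - 1)*(-1) = ((60 + 100 + 24 + 40) - 1)*(-1) = (224 - 1)*(-1) = 223*(-1) = -223)
(2*41)*t = (2*41)*(-223) = 82*(-223) = -18286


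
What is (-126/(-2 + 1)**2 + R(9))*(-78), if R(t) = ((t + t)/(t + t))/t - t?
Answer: 31564/3 ≈ 10521.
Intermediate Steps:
R(t) = 1/t - t (R(t) = ((2*t)/((2*t)))/t - t = ((2*t)*(1/(2*t)))/t - t = 1/t - t)
(-126/(-2 + 1)**2 + R(9))*(-78) = (-126/(-2 + 1)**2 + (1/9 - 1*9))*(-78) = (-126/((-1)**2) + (1/9 - 9))*(-78) = (-126/1 - 80/9)*(-78) = (-126*1 - 80/9)*(-78) = (-126 - 80/9)*(-78) = -1214/9*(-78) = 31564/3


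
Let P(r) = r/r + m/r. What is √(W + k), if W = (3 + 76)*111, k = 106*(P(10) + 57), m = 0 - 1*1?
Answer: 2*√93165/5 ≈ 122.09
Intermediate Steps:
m = -1 (m = 0 - 1 = -1)
P(r) = 1 - 1/r (P(r) = r/r - 1/r = 1 - 1/r)
k = 30687/5 (k = 106*((-1 + 10)/10 + 57) = 106*((⅒)*9 + 57) = 106*(9/10 + 57) = 106*(579/10) = 30687/5 ≈ 6137.4)
W = 8769 (W = 79*111 = 8769)
√(W + k) = √(8769 + 30687/5) = √(74532/5) = 2*√93165/5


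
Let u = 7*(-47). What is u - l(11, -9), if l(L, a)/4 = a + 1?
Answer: -297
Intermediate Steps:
l(L, a) = 4 + 4*a (l(L, a) = 4*(a + 1) = 4*(1 + a) = 4 + 4*a)
u = -329
u - l(11, -9) = -329 - (4 + 4*(-9)) = -329 - (4 - 36) = -329 - 1*(-32) = -329 + 32 = -297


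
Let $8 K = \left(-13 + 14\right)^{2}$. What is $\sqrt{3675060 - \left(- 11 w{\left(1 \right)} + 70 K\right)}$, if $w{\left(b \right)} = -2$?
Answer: $\frac{\sqrt{14700117}}{2} \approx 1917.0$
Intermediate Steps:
$K = \frac{1}{8}$ ($K = \frac{\left(-13 + 14\right)^{2}}{8} = \frac{1^{2}}{8} = \frac{1}{8} \cdot 1 = \frac{1}{8} \approx 0.125$)
$\sqrt{3675060 - \left(- 11 w{\left(1 \right)} + 70 K\right)} = \sqrt{3675060 + \left(11 \left(-2\right) - \frac{35}{4}\right)} = \sqrt{3675060 - \frac{123}{4}} = \sqrt{\frac{14700117}{4}} = \frac{\sqrt{14700117}}{2}$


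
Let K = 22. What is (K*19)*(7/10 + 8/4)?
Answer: 5643/5 ≈ 1128.6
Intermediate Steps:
(K*19)*(7/10 + 8/4) = (22*19)*(7/10 + 8/4) = 418*(7*(1/10) + 8*(1/4)) = 418*(7/10 + 2) = 418*(27/10) = 5643/5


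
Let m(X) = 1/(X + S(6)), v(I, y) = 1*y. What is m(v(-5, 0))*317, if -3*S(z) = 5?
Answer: -951/5 ≈ -190.20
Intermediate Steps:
S(z) = -5/3 (S(z) = -1/3*5 = -5/3)
v(I, y) = y
m(X) = 1/(-5/3 + X) (m(X) = 1/(X - 5/3) = 1/(-5/3 + X))
m(v(-5, 0))*317 = (3/(-5 + 3*0))*317 = (3/(-5 + 0))*317 = (3/(-5))*317 = (3*(-1/5))*317 = -3/5*317 = -951/5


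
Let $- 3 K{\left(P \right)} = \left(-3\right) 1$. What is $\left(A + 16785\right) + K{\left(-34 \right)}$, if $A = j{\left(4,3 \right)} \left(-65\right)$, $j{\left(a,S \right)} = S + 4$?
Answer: $16331$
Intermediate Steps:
$j{\left(a,S \right)} = 4 + S$
$K{\left(P \right)} = 1$ ($K{\left(P \right)} = - \frac{\left(-3\right) 1}{3} = \left(- \frac{1}{3}\right) \left(-3\right) = 1$)
$A = -455$ ($A = \left(4 + 3\right) \left(-65\right) = 7 \left(-65\right) = -455$)
$\left(A + 16785\right) + K{\left(-34 \right)} = \left(-455 + 16785\right) + 1 = 16330 + 1 = 16331$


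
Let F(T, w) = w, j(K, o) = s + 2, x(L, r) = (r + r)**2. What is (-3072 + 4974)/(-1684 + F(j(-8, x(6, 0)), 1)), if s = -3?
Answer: -634/561 ≈ -1.1301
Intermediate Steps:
x(L, r) = 4*r**2 (x(L, r) = (2*r)**2 = 4*r**2)
j(K, o) = -1 (j(K, o) = -3 + 2 = -1)
(-3072 + 4974)/(-1684 + F(j(-8, x(6, 0)), 1)) = (-3072 + 4974)/(-1684 + 1) = 1902/(-1683) = 1902*(-1/1683) = -634/561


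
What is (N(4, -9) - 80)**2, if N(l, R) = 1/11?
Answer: 772641/121 ≈ 6385.5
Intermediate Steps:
N(l, R) = 1/11
(N(4, -9) - 80)**2 = (1/11 - 80)**2 = (-879/11)**2 = 772641/121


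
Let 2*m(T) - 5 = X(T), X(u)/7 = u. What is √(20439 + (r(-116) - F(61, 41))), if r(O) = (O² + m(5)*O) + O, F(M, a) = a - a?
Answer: √31459 ≈ 177.37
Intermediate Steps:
X(u) = 7*u
m(T) = 5/2 + 7*T/2 (m(T) = 5/2 + (7*T)/2 = 5/2 + 7*T/2)
F(M, a) = 0
r(O) = O² + 21*O (r(O) = (O² + (5/2 + (7/2)*5)*O) + O = (O² + (5/2 + 35/2)*O) + O = (O² + 20*O) + O = O² + 21*O)
√(20439 + (r(-116) - F(61, 41))) = √(20439 + (-116*(21 - 116) - 1*0)) = √(20439 + (-116*(-95) + 0)) = √(20439 + (11020 + 0)) = √(20439 + 11020) = √31459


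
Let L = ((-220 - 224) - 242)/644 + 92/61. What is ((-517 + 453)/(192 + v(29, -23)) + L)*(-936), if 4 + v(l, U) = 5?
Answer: -28227420/270779 ≈ -104.25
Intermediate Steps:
v(l, U) = 1 (v(l, U) = -4 + 5 = 1)
L = 1243/2806 (L = (-444 - 242)*(1/644) + 92*(1/61) = -686*1/644 + 92/61 = -49/46 + 92/61 = 1243/2806 ≈ 0.44298)
((-517 + 453)/(192 + v(29, -23)) + L)*(-936) = ((-517 + 453)/(192 + 1) + 1243/2806)*(-936) = (-64/193 + 1243/2806)*(-936) = (60315/541558)*(-936) = -28227420/270779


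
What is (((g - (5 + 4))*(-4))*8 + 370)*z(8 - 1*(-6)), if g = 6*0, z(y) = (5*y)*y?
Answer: 644840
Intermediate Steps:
z(y) = 5*y²
g = 0
(((g - (5 + 4))*(-4))*8 + 370)*z(8 - 1*(-6)) = (((0 - (5 + 4))*(-4))*8 + 370)*(5*(8 - 1*(-6))²) = (((0 - 1*9)*(-4))*8 + 370)*(5*(8 + 6)²) = (((0 - 9)*(-4))*8 + 370)*(5*14²) = (-9*(-4)*8 + 370)*(5*196) = (36*8 + 370)*980 = (288 + 370)*980 = 658*980 = 644840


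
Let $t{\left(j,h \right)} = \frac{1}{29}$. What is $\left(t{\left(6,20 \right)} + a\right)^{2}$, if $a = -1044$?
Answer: $\frac{916575625}{841} \approx 1.0899 \cdot 10^{6}$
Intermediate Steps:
$t{\left(j,h \right)} = \frac{1}{29}$
$\left(t{\left(6,20 \right)} + a\right)^{2} = \left(\frac{1}{29} - 1044\right)^{2} = \left(- \frac{30275}{29}\right)^{2} = \frac{916575625}{841}$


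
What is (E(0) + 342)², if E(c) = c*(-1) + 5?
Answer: 120409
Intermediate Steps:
E(c) = 5 - c (E(c) = -c + 5 = 5 - c)
(E(0) + 342)² = ((5 - 1*0) + 342)² = ((5 + 0) + 342)² = (5 + 342)² = 347² = 120409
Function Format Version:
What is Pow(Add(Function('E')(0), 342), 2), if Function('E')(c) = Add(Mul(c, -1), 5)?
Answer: 120409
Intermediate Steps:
Function('E')(c) = Add(5, Mul(-1, c)) (Function('E')(c) = Add(Mul(-1, c), 5) = Add(5, Mul(-1, c)))
Pow(Add(Function('E')(0), 342), 2) = Pow(Add(Add(5, Mul(-1, 0)), 342), 2) = Pow(Add(Add(5, 0), 342), 2) = Pow(Add(5, 342), 2) = Pow(347, 2) = 120409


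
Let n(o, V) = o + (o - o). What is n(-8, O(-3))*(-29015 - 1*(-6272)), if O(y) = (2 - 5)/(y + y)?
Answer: 181944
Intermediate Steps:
O(y) = -3/(2*y) (O(y) = -3*1/(2*y) = -3/(2*y))
n(o, V) = o (n(o, V) = o + 0 = o)
n(-8, O(-3))*(-29015 - 1*(-6272)) = -8*(-29015 - 1*(-6272)) = -8*(-29015 + 6272) = -8*(-22743) = 181944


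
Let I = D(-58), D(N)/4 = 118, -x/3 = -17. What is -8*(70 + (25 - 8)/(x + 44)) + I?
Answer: -8496/95 ≈ -89.432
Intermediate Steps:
x = 51 (x = -3*(-17) = 51)
D(N) = 472 (D(N) = 4*118 = 472)
I = 472
-8*(70 + (25 - 8)/(x + 44)) + I = -8*(70 + (25 - 8)/(51 + 44)) + 472 = -8*(70 + 17/95) + 472 = -8*6667/95 + 472 = -53336/95 + 472 = -8496/95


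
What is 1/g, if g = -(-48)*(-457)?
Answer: -1/21936 ≈ -4.5587e-5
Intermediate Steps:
g = -21936 (g = -1*21936 = -21936)
1/g = 1/(-21936) = -1/21936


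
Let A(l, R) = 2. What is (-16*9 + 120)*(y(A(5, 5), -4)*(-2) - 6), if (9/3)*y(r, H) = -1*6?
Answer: 48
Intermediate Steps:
y(r, H) = -2 (y(r, H) = (-1*6)/3 = (1/3)*(-6) = -2)
(-16*9 + 120)*(y(A(5, 5), -4)*(-2) - 6) = (-16*9 + 120)*(-2*(-2) - 6) = (-144 + 120)*(4 - 6) = -24*(-2) = 48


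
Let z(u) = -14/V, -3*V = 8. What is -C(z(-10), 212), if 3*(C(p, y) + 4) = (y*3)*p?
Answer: -1109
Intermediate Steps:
V = -8/3 (V = -⅓*8 = -8/3 ≈ -2.6667)
z(u) = 21/4 (z(u) = -14/(-8/3) = -14*(-3/8) = 21/4)
C(p, y) = -4 + p*y (C(p, y) = -4 + ((y*3)*p)/3 = -4 + ((3*y)*p)/3 = -4 + (3*p*y)/3 = -4 + p*y)
-C(z(-10), 212) = -(-4 + (21/4)*212) = -(-4 + 1113) = -1*1109 = -1109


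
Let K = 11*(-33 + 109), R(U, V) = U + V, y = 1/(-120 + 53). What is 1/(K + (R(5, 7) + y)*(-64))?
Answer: 67/4620 ≈ 0.014502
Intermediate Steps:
y = -1/67 (y = 1/(-67) = -1/67 ≈ -0.014925)
K = 836 (K = 11*76 = 836)
1/(K + (R(5, 7) + y)*(-64)) = 1/(836 + ((5 + 7) - 1/67)*(-64)) = 1/(836 + (12 - 1/67)*(-64)) = 1/(836 + (803/67)*(-64)) = 1/(836 - 51392/67) = 1/(4620/67) = 67/4620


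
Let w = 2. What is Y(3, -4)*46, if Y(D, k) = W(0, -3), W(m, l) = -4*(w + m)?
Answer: -368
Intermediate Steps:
W(m, l) = -8 - 4*m (W(m, l) = -4*(2 + m) = -8 - 4*m)
Y(D, k) = -8 (Y(D, k) = -8 - 4*0 = -8 + 0 = -8)
Y(3, -4)*46 = -8*46 = -368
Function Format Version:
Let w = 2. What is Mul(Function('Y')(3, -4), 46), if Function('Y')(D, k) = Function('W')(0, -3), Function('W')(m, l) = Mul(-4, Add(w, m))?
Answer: -368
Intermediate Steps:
Function('W')(m, l) = Add(-8, Mul(-4, m)) (Function('W')(m, l) = Mul(-4, Add(2, m)) = Add(-8, Mul(-4, m)))
Function('Y')(D, k) = -8 (Function('Y')(D, k) = Add(-8, Mul(-4, 0)) = Add(-8, 0) = -8)
Mul(Function('Y')(3, -4), 46) = Mul(-8, 46) = -368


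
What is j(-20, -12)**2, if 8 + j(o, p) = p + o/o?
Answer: 361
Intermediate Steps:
j(o, p) = -7 + p (j(o, p) = -8 + (p + o/o) = -8 + (p + 1) = -8 + (1 + p) = -7 + p)
j(-20, -12)**2 = (-7 - 12)**2 = (-19)**2 = 361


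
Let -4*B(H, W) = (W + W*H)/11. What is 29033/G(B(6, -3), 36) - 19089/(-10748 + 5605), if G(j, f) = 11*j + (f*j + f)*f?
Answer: 221146015/11741469 ≈ 18.835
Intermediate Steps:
B(H, W) = -W/44 - H*W/44 (B(H, W) = -(W + W*H)/(4*11) = -(W + H*W)/(4*11) = -(W/11 + H*W/11)/4 = -W/44 - H*W/44)
G(j, f) = 11*j + f*(f + f*j) (G(j, f) = 11*j + (f + f*j)*f = 11*j + f*(f + f*j))
29033/G(B(6, -3), 36) - 19089/(-10748 + 5605) = 29033/(36² + 11*(-1/44*(-3)*(1 + 6)) - 1/44*(-3)*(1 + 6)*36²) - 19089/(-10748 + 5605) = 29033/(1296 + 11*(-1/44*(-3)*7) - 1/44*(-3)*7*1296) - 19089/(-5143) = 29033/(1296 + 11*(21/44) + (21/44)*1296) - 19089*(-1/5143) = 29033/(1296 + 21/4 + 6804/11) + 19089/5143 = 29033/(84471/44) + 19089/5143 = 29033*(44/84471) + 19089/5143 = 1277452/84471 + 19089/5143 = 221146015/11741469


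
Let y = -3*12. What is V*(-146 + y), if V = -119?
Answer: 21658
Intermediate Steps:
y = -36
V*(-146 + y) = -119*(-146 - 36) = -119*(-182) = 21658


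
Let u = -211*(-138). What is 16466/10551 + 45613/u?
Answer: 106746639/34136002 ≈ 3.1271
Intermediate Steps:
u = 29118
16466/10551 + 45613/u = 16466/10551 + 45613/29118 = 106746639/34136002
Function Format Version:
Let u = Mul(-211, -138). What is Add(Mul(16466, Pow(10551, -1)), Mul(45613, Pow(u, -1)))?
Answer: Rational(106746639, 34136002) ≈ 3.1271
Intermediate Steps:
u = 29118
Add(Mul(16466, Pow(10551, -1)), Mul(45613, Pow(u, -1))) = Add(Mul(16466, Pow(10551, -1)), Mul(45613, Pow(29118, -1))) = Add(Mul(16466, Rational(1, 10551)), Mul(45613, Rational(1, 29118))) = Add(Rational(16466, 10551), Rational(45613, 29118)) = Rational(106746639, 34136002)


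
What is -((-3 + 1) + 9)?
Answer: -7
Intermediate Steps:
-((-3 + 1) + 9) = -(-2 + 9) = -1*7 = -7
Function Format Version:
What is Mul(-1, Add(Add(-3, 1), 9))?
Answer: -7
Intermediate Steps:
Mul(-1, Add(Add(-3, 1), 9)) = Mul(-1, Add(-2, 9)) = Mul(-1, 7) = -7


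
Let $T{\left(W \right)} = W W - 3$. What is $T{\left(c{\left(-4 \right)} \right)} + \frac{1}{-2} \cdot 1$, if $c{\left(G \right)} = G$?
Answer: $\frac{25}{2} \approx 12.5$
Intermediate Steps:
$T{\left(W \right)} = -3 + W^{2}$ ($T{\left(W \right)} = W^{2} - 3 = -3 + W^{2}$)
$T{\left(c{\left(-4 \right)} \right)} + \frac{1}{-2} \cdot 1 = \left(-3 + \left(-4\right)^{2}\right) + \frac{1}{-2} \cdot 1 = \left(-3 + 16\right) - \frac{1}{2} = 13 - \frac{1}{2} = \frac{25}{2}$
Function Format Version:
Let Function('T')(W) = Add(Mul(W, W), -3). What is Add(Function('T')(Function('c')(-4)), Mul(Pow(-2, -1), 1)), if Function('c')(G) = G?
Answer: Rational(25, 2) ≈ 12.500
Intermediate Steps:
Function('T')(W) = Add(-3, Pow(W, 2)) (Function('T')(W) = Add(Pow(W, 2), -3) = Add(-3, Pow(W, 2)))
Add(Function('T')(Function('c')(-4)), Mul(Pow(-2, -1), 1)) = Add(Add(-3, Pow(-4, 2)), Mul(Pow(-2, -1), 1)) = Add(Add(-3, 16), Mul(Rational(-1, 2), 1)) = Add(13, Rational(-1, 2)) = Rational(25, 2)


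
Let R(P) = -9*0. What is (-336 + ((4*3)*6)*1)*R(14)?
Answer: 0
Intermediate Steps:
R(P) = 0
(-336 + ((4*3)*6)*1)*R(14) = (-336 + ((4*3)*6)*1)*0 = (-336 + (12*6)*1)*0 = (-336 + 72*1)*0 = (-336 + 72)*0 = -264*0 = 0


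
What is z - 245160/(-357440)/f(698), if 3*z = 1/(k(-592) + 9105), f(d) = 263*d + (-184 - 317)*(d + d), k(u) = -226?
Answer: 4446127219/122780198686704 ≈ 3.6212e-5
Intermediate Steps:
f(d) = -739*d (f(d) = 263*d - 1002*d = -739*d)
z = 1/26637 (z = 1/(3*(-226 + 9105)) = (⅓)/8879 = (⅓)*(1/8879) = 1/26637 ≈ 3.7542e-5)
z - 245160/(-357440)/f(698) = 1/26637 - 245160/(-357440)/((-739*698)) = 1/26637 - 245160*(-1/357440)/(-515822) = 1/26637 - (-6129)*(-1)/(8936*515822) = 1/26637 - 1*6129/4609385392 = 1/26637 - 6129/4609385392 = 4446127219/122780198686704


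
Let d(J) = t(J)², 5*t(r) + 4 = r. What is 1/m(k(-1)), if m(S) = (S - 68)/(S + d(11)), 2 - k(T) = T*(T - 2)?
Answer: -8/575 ≈ -0.013913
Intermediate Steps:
k(T) = 2 - T*(-2 + T) (k(T) = 2 - T*(T - 2) = 2 - T*(-2 + T))
t(r) = -⅘ + r/5
d(J) = (-⅘ + J/5)²
m(S) = (-68 + S)/(49/25 + S) (m(S) = (S - 68)/(S + (-4 + 11)²/25) = (-68 + S)/(S + (1/25)*7²) = (-68 + S)/(S + (1/25)*49) = (-68 + S)/(S + 49/25) = (-68 + S)/(49/25 + S))
1/m(k(-1)) = 1/(25*(-68 + (2 - 1*(-1)² + 2*(-1)))/(49 + 25*(2 - 1*(-1)² + 2*(-1)))) = 1/(25*(-68 + (2 - 1*1 - 2))/(49 + 25*(2 - 1*1 - 2))) = 1/(25*(-68 + (2 - 1 - 2))/(49 + 25*(2 - 1 - 2))) = 1/(25*(-68 - 1)/(49 + 25*(-1))) = 1/(25*(-69)/(49 - 25)) = 1/(25*(-69)/24) = 1/(25*(1/24)*(-69)) = 1/(-575/8) = -8/575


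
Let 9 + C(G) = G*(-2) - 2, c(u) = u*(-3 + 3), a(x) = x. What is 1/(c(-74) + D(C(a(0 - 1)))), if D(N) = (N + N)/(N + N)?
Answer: 1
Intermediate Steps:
c(u) = 0 (c(u) = u*0 = 0)
C(G) = -11 - 2*G (C(G) = -9 + (G*(-2) - 2) = -9 + (-2*G - 2) = -9 + (-2 - 2*G) = -11 - 2*G)
D(N) = 1 (D(N) = (2*N)/((2*N)) = (2*N)*(1/(2*N)) = 1)
1/(c(-74) + D(C(a(0 - 1)))) = 1/(0 + 1) = 1/1 = 1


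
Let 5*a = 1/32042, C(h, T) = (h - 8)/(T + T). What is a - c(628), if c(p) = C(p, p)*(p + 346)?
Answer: -12093451693/25152970 ≈ -480.80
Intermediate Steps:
C(h, T) = (-8 + h)/(2*T) (C(h, T) = (-8 + h)/((2*T)) = (-8 + h)*(1/(2*T)) = (-8 + h)/(2*T))
c(p) = (-8 + p)*(346 + p)/(2*p) (c(p) = ((-8 + p)/(2*p))*(p + 346) = ((-8 + p)/(2*p))*(346 + p) = (-8 + p)*(346 + p)/(2*p))
a = 1/160210 (a = (⅕)/32042 = (⅕)*(1/32042) = 1/160210 ≈ 6.2418e-6)
a - c(628) = 1/160210 - (169 + (½)*628 - 1384/628) = 1/160210 - (169 + 314 - 1384*1/628) = 1/160210 - (169 + 314 - 346/157) = 1/160210 - 1*75485/157 = 1/160210 - 75485/157 = -12093451693/25152970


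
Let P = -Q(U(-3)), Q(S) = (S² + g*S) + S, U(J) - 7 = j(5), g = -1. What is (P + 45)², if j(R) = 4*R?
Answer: 467856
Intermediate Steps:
U(J) = 27 (U(J) = 7 + 4*5 = 7 + 20 = 27)
Q(S) = S² (Q(S) = (S² - S) + S = S²)
P = -729 (P = -1*27² = -1*729 = -729)
(P + 45)² = (-729 + 45)² = (-684)² = 467856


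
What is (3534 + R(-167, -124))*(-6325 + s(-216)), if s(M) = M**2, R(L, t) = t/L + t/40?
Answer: 237865906033/1670 ≈ 1.4243e+8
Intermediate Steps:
R(L, t) = t/40 + t/L (R(L, t) = t/L + t*(1/40) = t/L + t/40 = t/40 + t/L)
(3534 + R(-167, -124))*(-6325 + s(-216)) = (3534 + ((1/40)*(-124) - 124/(-167)))*(-6325 + (-216)**2) = (3534 + (-31/10 - 124*(-1/167)))*(-6325 + 46656) = (3534 + (-31/10 + 124/167))*40331 = (3534 - 3937/1670)*40331 = (5897843/1670)*40331 = 237865906033/1670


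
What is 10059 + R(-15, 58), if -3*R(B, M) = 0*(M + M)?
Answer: 10059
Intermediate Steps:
R(B, M) = 0 (R(B, M) = -0*(M + M) = -0*2*M = -⅓*0 = 0)
10059 + R(-15, 58) = 10059 + 0 = 10059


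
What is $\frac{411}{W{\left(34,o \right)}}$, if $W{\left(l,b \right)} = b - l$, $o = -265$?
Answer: $- \frac{411}{299} \approx -1.3746$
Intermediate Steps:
$\frac{411}{W{\left(34,o \right)}} = \frac{411}{-265 - 34} = \frac{411}{-299} = 411 \left(- \frac{1}{299}\right) = - \frac{411}{299}$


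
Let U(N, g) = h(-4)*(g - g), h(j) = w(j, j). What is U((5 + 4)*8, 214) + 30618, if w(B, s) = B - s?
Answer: 30618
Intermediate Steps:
h(j) = 0 (h(j) = j - j = 0)
U(N, g) = 0 (U(N, g) = 0*(g - g) = 0*0 = 0)
U((5 + 4)*8, 214) + 30618 = 0 + 30618 = 30618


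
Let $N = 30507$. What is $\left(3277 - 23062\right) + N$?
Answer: $10722$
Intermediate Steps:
$\left(3277 - 23062\right) + N = \left(3277 - 23062\right) + 30507 = -19785 + 30507 = 10722$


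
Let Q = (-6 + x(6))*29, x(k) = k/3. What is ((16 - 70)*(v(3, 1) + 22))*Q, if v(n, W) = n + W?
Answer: 162864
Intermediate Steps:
x(k) = k/3 (x(k) = k*(1/3) = k/3)
v(n, W) = W + n
Q = -116 (Q = (-6 + (1/3)*6)*29 = (-6 + 2)*29 = -4*29 = -116)
((16 - 70)*(v(3, 1) + 22))*Q = ((16 - 70)*((1 + 3) + 22))*(-116) = -54*(4 + 22)*(-116) = -54*26*(-116) = -1404*(-116) = 162864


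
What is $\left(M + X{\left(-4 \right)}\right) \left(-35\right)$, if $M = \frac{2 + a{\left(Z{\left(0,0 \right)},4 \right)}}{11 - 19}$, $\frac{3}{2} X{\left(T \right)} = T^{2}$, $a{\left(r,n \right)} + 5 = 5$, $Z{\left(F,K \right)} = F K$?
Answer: $- \frac{4375}{12} \approx -364.58$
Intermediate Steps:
$a{\left(r,n \right)} = 0$ ($a{\left(r,n \right)} = -5 + 5 = 0$)
$X{\left(T \right)} = \frac{2 T^{2}}{3}$
$M = - \frac{1}{4}$ ($M = \frac{2 + 0}{11 - 19} = \frac{2}{-8} = 2 \left(- \frac{1}{8}\right) = - \frac{1}{4} \approx -0.25$)
$\left(M + X{\left(-4 \right)}\right) \left(-35\right) = \left(- \frac{1}{4} + \frac{2 \left(-4\right)^{2}}{3}\right) \left(-35\right) = \left(- \frac{1}{4} + \frac{2}{3} \cdot 16\right) \left(-35\right) = \left(- \frac{1}{4} + \frac{32}{3}\right) \left(-35\right) = \frac{125}{12} \left(-35\right) = - \frac{4375}{12}$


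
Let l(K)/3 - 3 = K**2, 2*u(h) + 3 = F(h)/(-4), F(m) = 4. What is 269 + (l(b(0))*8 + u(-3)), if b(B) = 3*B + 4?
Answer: 723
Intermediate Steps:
u(h) = -2 (u(h) = -3/2 + (4/(-4))/2 = -3/2 + (4*(-1/4))/2 = -3/2 + (1/2)*(-1) = -3/2 - 1/2 = -2)
b(B) = 4 + 3*B
l(K) = 9 + 3*K**2
269 + (l(b(0))*8 + u(-3)) = 269 + ((9 + 3*(4 + 3*0)**2)*8 - 2) = 269 + ((9 + 3*(4 + 0)**2)*8 - 2) = 269 + ((9 + 3*4**2)*8 - 2) = 269 + ((9 + 3*16)*8 - 2) = 269 + ((9 + 48)*8 - 2) = 269 + (57*8 - 2) = 269 + (456 - 2) = 269 + 454 = 723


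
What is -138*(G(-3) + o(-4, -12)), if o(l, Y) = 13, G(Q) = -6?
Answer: -966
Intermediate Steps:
-138*(G(-3) + o(-4, -12)) = -138*(-6 + 13) = -138*7 = -966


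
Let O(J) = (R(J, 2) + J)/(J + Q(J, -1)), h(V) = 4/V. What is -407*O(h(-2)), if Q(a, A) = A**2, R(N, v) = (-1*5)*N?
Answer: 3256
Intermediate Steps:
R(N, v) = -5*N
O(J) = -4*J/(1 + J) (O(J) = (-5*J + J)/(J + (-1)**2) = (-4*J)/(J + 1) = (-4*J)/(1 + J) = -4*J/(1 + J))
-407*O(h(-2)) = -(-1628)*4/(-2)/(1 + 4/(-2)) = -(-1628)*4*(-1/2)/(1 + 4*(-1/2)) = -(-1628)*(-2)/(1 - 2) = -(-1628)*(-2)/(-1) = -(-1628)*(-2)*(-1) = -407*(-8) = 3256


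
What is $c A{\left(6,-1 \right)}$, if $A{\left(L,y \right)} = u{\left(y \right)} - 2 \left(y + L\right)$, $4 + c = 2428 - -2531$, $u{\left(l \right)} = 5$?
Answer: $-24775$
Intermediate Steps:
$c = 4955$ ($c = -4 + \left(2428 - -2531\right) = -4 + \left(2428 + 2531\right) = -4 + 4959 = 4955$)
$A{\left(L,y \right)} = 5 - 2 L - 2 y$ ($A{\left(L,y \right)} = 5 - 2 \left(y + L\right) = 5 - 2 \left(L + y\right) = 5 - \left(2 L + 2 y\right) = 5 - 2 L - 2 y$)
$c A{\left(6,-1 \right)} = 4955 \left(5 - 12 - -2\right) = 4955 \left(5 - 12 + 2\right) = 4955 \left(-5\right) = -24775$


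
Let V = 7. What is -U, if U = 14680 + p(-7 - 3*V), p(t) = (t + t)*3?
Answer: -14512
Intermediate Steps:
p(t) = 6*t (p(t) = (2*t)*3 = 6*t)
U = 14512 (U = 14680 + 6*(-7 - 3*7) = 14680 + 6*(-7 - 21) = 14680 + 6*(-28) = 14680 - 168 = 14512)
-U = -1*14512 = -14512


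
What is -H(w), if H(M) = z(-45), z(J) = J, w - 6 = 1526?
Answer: 45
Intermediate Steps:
w = 1532 (w = 6 + 1526 = 1532)
H(M) = -45
-H(w) = -1*(-45) = 45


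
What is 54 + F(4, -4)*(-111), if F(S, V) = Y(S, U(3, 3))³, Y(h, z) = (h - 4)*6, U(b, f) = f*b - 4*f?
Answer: 54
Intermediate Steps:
U(b, f) = -4*f + b*f (U(b, f) = b*f - 4*f = -4*f + b*f)
Y(h, z) = -24 + 6*h (Y(h, z) = (-4 + h)*6 = -24 + 6*h)
F(S, V) = (-24 + 6*S)³
54 + F(4, -4)*(-111) = 54 + (216*(-4 + 4)³)*(-111) = 54 + (216*0³)*(-111) = 54 + (216*0)*(-111) = 54 + 0*(-111) = 54 + 0 = 54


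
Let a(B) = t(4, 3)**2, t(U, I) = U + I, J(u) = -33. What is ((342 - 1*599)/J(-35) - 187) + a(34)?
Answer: -4297/33 ≈ -130.21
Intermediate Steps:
t(U, I) = I + U
a(B) = 49 (a(B) = (3 + 4)**2 = 7**2 = 49)
((342 - 1*599)/J(-35) - 187) + a(34) = ((342 - 1*599)/(-33) - 187) + 49 = ((342 - 599)*(-1/33) - 187) + 49 = (-257*(-1/33) - 187) + 49 = (257/33 - 187) + 49 = -5914/33 + 49 = -4297/33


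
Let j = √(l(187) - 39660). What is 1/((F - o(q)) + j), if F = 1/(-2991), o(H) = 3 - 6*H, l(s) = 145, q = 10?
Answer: 509923626/382569866911 - 8946081*I*√39515/382569866911 ≈ 0.0013329 - 0.0046484*I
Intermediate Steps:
F = -1/2991 ≈ -0.00033434
j = I*√39515 (j = √(145 - 39660) = √(-39515) = I*√39515 ≈ 198.78*I)
1/((F - o(q)) + j) = 1/((-1/2991 - (3 - 6*10)) + I*√39515) = 1/((-1/2991 - (3 - 60)) + I*√39515) = 1/((-1/2991 - 1*(-57)) + I*√39515) = 1/((-1/2991 + 57) + I*√39515) = 1/(170486/2991 + I*√39515)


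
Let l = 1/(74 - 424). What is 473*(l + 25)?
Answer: 4138277/350 ≈ 11824.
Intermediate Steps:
l = -1/350 (l = 1/(-350) = -1/350 ≈ -0.0028571)
473*(l + 25) = 473*(-1/350 + 25) = 473*(8749/350) = 4138277/350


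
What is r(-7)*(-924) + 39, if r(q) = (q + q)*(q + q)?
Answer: -181065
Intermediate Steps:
r(q) = 4*q² (r(q) = (2*q)*(2*q) = 4*q²)
r(-7)*(-924) + 39 = (4*(-7)²)*(-924) + 39 = (4*49)*(-924) + 39 = 196*(-924) + 39 = -181104 + 39 = -181065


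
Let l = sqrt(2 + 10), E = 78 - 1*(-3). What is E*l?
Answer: 162*sqrt(3) ≈ 280.59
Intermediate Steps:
E = 81 (E = 78 + 3 = 81)
l = 2*sqrt(3) (l = sqrt(12) = 2*sqrt(3) ≈ 3.4641)
E*l = 81*(2*sqrt(3)) = 162*sqrt(3)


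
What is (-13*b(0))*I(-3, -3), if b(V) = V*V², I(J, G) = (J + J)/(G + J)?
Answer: 0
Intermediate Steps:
I(J, G) = 2*J/(G + J) (I(J, G) = (2*J)/(G + J) = 2*J/(G + J))
b(V) = V³
(-13*b(0))*I(-3, -3) = (-13*0³)*(2*(-3)/(-3 - 3)) = (-13*0)*(2*(-3)/(-6)) = 0*(2*(-3)*(-⅙)) = 0*1 = 0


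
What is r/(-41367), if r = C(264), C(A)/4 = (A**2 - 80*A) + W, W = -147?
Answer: -64572/13789 ≈ -4.6829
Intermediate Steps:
C(A) = -588 - 320*A + 4*A**2 (C(A) = 4*((A**2 - 80*A) - 147) = 4*(-147 + A**2 - 80*A) = -588 - 320*A + 4*A**2)
r = 193716 (r = -588 - 320*264 + 4*264**2 = -588 - 84480 + 4*69696 = -588 - 84480 + 278784 = 193716)
r/(-41367) = 193716/(-41367) = 193716*(-1/41367) = -64572/13789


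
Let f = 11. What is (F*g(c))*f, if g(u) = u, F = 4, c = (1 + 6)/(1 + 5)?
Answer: 154/3 ≈ 51.333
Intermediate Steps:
c = 7/6 ≈ 1.1667
(F*g(c))*f = (4*(7/6))*11 = (14/3)*11 = 154/3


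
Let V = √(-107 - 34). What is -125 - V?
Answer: -125 - I*√141 ≈ -125.0 - 11.874*I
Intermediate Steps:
V = I*√141 (V = √(-141) = I*√141 ≈ 11.874*I)
-125 - V = -125 - I*√141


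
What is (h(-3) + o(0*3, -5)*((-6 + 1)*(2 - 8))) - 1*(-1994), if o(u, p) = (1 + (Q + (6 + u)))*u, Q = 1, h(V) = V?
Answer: 1991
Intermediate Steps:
o(u, p) = u*(8 + u) (o(u, p) = (1 + (1 + (6 + u)))*u = (1 + (7 + u))*u = (8 + u)*u = u*(8 + u))
(h(-3) + o(0*3, -5)*((-6 + 1)*(2 - 8))) - 1*(-1994) = (-3 + ((0*3)*(8 + 0*3))*((-6 + 1)*(2 - 8))) - 1*(-1994) = (-3 + (0*(8 + 0))*(-5*(-6))) + 1994 = (-3 + (0*8)*30) + 1994 = (-3 + 0*30) + 1994 = (-3 + 0) + 1994 = -3 + 1994 = 1991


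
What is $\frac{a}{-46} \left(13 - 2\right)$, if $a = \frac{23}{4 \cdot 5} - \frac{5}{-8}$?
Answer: $- \frac{781}{1840} \approx -0.42446$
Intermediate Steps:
$a = \frac{71}{40}$ ($a = \frac{23}{20} - - \frac{5}{8} = 23 \cdot \frac{1}{20} + \frac{5}{8} = \frac{23}{20} + \frac{5}{8} = \frac{71}{40} \approx 1.775$)
$\frac{a}{-46} \left(13 - 2\right) = \frac{71}{40 \left(-46\right)} \left(13 - 2\right) = \frac{71}{40} \left(- \frac{1}{46}\right) 11 = \left(- \frac{71}{1840}\right) 11 = - \frac{781}{1840}$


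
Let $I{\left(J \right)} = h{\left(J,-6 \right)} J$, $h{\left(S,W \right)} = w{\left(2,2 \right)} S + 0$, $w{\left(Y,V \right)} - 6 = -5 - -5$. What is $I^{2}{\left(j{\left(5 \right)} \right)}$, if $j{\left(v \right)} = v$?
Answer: $22500$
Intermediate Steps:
$w{\left(Y,V \right)} = 6$ ($w{\left(Y,V \right)} = 6 - 0 = 6 + \left(-5 + 5\right) = 6 + 0 = 6$)
$h{\left(S,W \right)} = 6 S$ ($h{\left(S,W \right)} = 6 S + 0 = 6 S$)
$I{\left(J \right)} = 6 J^{2}$ ($I{\left(J \right)} = 6 J J = 6 J^{2}$)
$I^{2}{\left(j{\left(5 \right)} \right)} = \left(6 \cdot 5^{2}\right)^{2} = \left(6 \cdot 25\right)^{2} = 150^{2} = 22500$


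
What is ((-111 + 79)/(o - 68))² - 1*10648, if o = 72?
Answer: -10584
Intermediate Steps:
((-111 + 79)/(o - 68))² - 1*10648 = ((-111 + 79)/(72 - 68))² - 1*10648 = (-32/4)² - 10648 = (-32*¼)² - 10648 = (-8)² - 10648 = 64 - 10648 = -10584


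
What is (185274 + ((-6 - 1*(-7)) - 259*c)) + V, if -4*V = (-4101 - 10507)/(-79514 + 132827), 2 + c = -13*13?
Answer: 12238749184/53313 ≈ 2.2956e+5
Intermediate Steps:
c = -171 (c = -2 - 13*13 = -2 - 169 = -171)
V = 3652/53313 (V = -(-4101 - 10507)/(4*(-79514 + 132827)) = -(-3652)/53313 = -1/4*(-14608/53313) = 3652/53313 ≈ 0.068501)
(185274 + ((-6 - 1*(-7)) - 259*c)) + V = (185274 + ((-6 - 1*(-7)) - 259*(-171))) + 3652/53313 = (185274 + ((-6 + 7) + 44289)) + 3652/53313 = (185274 + (1 + 44289)) + 3652/53313 = (185274 + 44290) + 3652/53313 = 229564 + 3652/53313 = 12238749184/53313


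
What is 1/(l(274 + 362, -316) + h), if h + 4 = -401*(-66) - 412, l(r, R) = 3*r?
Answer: 1/27958 ≈ 3.5768e-5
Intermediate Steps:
h = 26050 (h = -4 + (-401*(-66) - 412) = -4 + (26466 - 412) = -4 + 26054 = 26050)
1/(l(274 + 362, -316) + h) = 1/(3*(274 + 362) + 26050) = 1/(3*636 + 26050) = 1/(1908 + 26050) = 1/27958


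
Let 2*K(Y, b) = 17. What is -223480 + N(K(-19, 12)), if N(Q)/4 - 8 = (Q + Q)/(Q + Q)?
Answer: -223444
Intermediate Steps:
K(Y, b) = 17/2 (K(Y, b) = (½)*17 = 17/2)
N(Q) = 36 (N(Q) = 32 + 4*((Q + Q)/(Q + Q)) = 32 + 4*((2*Q)/((2*Q))) = 32 + 4*((2*Q)*(1/(2*Q))) = 32 + 4*1 = 32 + 4 = 36)
-223480 + N(K(-19, 12)) = -223480 + 36 = -223444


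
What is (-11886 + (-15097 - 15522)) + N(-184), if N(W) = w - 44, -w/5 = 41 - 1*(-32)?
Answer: -42914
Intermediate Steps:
w = -365 (w = -5*(41 - 1*(-32)) = -5*(41 + 32) = -5*73 = -365)
N(W) = -409 (N(W) = -365 - 44 = -409)
(-11886 + (-15097 - 15522)) + N(-184) = (-11886 + (-15097 - 15522)) - 409 = (-11886 - 30619) - 409 = -42505 - 409 = -42914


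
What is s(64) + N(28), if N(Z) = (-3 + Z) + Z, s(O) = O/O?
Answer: 54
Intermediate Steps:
s(O) = 1
N(Z) = -3 + 2*Z
s(64) + N(28) = 1 + (-3 + 2*28) = 1 + (-3 + 56) = 1 + 53 = 54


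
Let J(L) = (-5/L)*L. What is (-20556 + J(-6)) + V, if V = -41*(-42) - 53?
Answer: -18892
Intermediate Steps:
V = 1669 (V = 1722 - 53 = 1669)
J(L) = -5
(-20556 + J(-6)) + V = (-20556 - 5) + 1669 = -20561 + 1669 = -18892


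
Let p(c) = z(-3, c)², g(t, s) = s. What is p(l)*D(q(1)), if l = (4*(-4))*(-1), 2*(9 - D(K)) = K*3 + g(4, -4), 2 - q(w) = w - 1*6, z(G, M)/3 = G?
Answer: 81/2 ≈ 40.500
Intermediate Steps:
z(G, M) = 3*G
q(w) = 8 - w (q(w) = 2 - (w - 1*6) = 2 - (w - 6) = 2 - (-6 + w) = 2 + (6 - w) = 8 - w)
D(K) = 11 - 3*K/2 (D(K) = 9 - (K*3 - 4)/2 = 9 - (3*K - 4)/2 = 9 - (-4 + 3*K)/2 = 9 + (2 - 3*K/2) = 11 - 3*K/2)
l = 16 (l = -16*(-1) = 16)
p(c) = 81 (p(c) = (3*(-3))² = (-9)² = 81)
p(l)*D(q(1)) = 81*(11 - 3*(8 - 1*1)/2) = 81*(11 - 3*(8 - 1)/2) = 81*(11 - 3/2*7) = 81*(11 - 21/2) = 81*(½) = 81/2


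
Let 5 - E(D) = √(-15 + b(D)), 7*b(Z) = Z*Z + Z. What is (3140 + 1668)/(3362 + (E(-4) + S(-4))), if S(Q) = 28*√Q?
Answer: 33656/(23569 + 392*I - I*√651) ≈ 1.4276 - 0.022199*I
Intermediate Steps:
b(Z) = Z/7 + Z²/7 (b(Z) = (Z*Z + Z)/7 = (Z² + Z)/7 = (Z + Z²)/7 = Z/7 + Z²/7)
E(D) = 5 - √(-15 + D*(1 + D)/7)
(3140 + 1668)/(3362 + (E(-4) + S(-4))) = (3140 + 1668)/(3362 + ((5 - √7*√(-105 - 4*(1 - 4))/7) + 28*√(-4))) = 4808/(3362 + ((5 - √7*√(-105 - 4*(-3))/7) + 28*(2*I))) = 4808/(3362 + ((5 - √7*√(-105 + 12)/7) + 56*I)) = 4808/(3362 + ((5 - √7*√(-93)/7) + 56*I)) = 4808/(3362 + ((5 - √7*I*√93/7) + 56*I)) = 4808/(3362 + ((5 - I*√651/7) + 56*I)) = 4808/(3362 + (5 + 56*I - I*√651/7)) = 4808/(3367 + 56*I - I*√651/7)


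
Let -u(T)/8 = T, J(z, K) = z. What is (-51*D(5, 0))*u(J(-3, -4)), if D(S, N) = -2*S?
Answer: 12240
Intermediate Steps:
u(T) = -8*T
(-51*D(5, 0))*u(J(-3, -4)) = (-(-102)*5)*(-8*(-3)) = -51*(-10)*24 = 510*24 = 12240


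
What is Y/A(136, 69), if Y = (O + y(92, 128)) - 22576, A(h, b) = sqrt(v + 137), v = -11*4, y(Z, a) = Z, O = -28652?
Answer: -51136*sqrt(93)/93 ≈ -5302.6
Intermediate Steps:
v = -44
A(h, b) = sqrt(93) (A(h, b) = sqrt(-44 + 137) = sqrt(93))
Y = -51136 (Y = (-28652 + 92) - 22576 = -28560 - 22576 = -51136)
Y/A(136, 69) = -51136*sqrt(93)/93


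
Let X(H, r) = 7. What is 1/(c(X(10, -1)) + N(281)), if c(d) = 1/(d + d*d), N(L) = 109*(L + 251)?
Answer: 56/3247329 ≈ 1.7245e-5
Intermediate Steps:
N(L) = 27359 + 109*L (N(L) = 109*(251 + L) = 27359 + 109*L)
c(d) = 1/(d + d²)
1/(c(X(10, -1)) + N(281)) = 1/(1/(7*(1 + 7)) + (27359 + 109*281)) = 1/((⅐)/8 + (27359 + 30629)) = 1/((⅐)*(⅛) + 57988) = 1/(1/56 + 57988) = 1/(3247329/56) = 56/3247329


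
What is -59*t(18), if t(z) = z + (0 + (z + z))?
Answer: -3186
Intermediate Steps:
t(z) = 3*z (t(z) = z + (0 + 2*z) = z + 2*z = 3*z)
-59*t(18) = -177*18 = -59*54 = -3186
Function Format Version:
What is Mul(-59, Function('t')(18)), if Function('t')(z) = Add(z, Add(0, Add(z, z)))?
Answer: -3186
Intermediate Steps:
Function('t')(z) = Mul(3, z) (Function('t')(z) = Add(z, Add(0, Mul(2, z))) = Add(z, Mul(2, z)) = Mul(3, z))
Mul(-59, Function('t')(18)) = Mul(-59, Mul(3, 18)) = Mul(-59, 54) = -3186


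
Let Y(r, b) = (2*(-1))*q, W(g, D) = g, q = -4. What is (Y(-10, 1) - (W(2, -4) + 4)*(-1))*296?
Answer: 4144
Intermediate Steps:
Y(r, b) = 8 (Y(r, b) = (2*(-1))*(-4) = -2*(-4) = 8)
(Y(-10, 1) - (W(2, -4) + 4)*(-1))*296 = (8 - (2 + 4)*(-1))*296 = (8 - 6*(-1))*296 = (8 - 1*(-6))*296 = (8 + 6)*296 = 14*296 = 4144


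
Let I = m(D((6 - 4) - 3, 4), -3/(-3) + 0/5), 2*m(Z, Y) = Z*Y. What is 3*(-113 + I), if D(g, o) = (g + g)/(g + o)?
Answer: -340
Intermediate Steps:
D(g, o) = 2*g/(g + o) (D(g, o) = (2*g)/(g + o) = 2*g/(g + o))
m(Z, Y) = Y*Z/2 (m(Z, Y) = (Z*Y)/2 = (Y*Z)/2 = Y*Z/2)
I = -1/3 (I = (-3/(-3) + 0/5)*(2*((6 - 4) - 3)/(((6 - 4) - 3) + 4))/2 = (-3*(-1/3) + 0*(1/5))*(2*(2 - 3)/((2 - 3) + 4))/2 = (1 + 0)*(2*(-1)/(-1 + 4))/2 = (1/2)*1*(2*(-1)/3) = (1/2)*1*(2*(-1)*(1/3)) = (1/2)*1*(-2/3) = -1/3 ≈ -0.33333)
3*(-113 + I) = 3*(-113 - 1/3) = 3*(-340/3) = -340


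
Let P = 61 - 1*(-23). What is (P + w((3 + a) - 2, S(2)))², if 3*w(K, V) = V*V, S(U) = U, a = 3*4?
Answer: 65536/9 ≈ 7281.8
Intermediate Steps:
a = 12
w(K, V) = V²/3 (w(K, V) = (V*V)/3 = V²/3)
P = 84 (P = 61 + 23 = 84)
(P + w((3 + a) - 2, S(2)))² = (84 + (⅓)*2²)² = (84 + (⅓)*4)² = (84 + 4/3)² = (256/3)² = 65536/9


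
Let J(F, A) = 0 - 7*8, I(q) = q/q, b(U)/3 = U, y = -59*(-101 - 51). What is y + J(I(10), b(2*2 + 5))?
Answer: 8912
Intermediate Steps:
y = 8968 (y = -59*(-152) = 8968)
b(U) = 3*U
I(q) = 1
J(F, A) = -56 (J(F, A) = 0 - 56 = -56)
y + J(I(10), b(2*2 + 5)) = 8968 - 56 = 8912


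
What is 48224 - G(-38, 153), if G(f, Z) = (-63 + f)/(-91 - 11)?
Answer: 4918747/102 ≈ 48223.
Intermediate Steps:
G(f, Z) = 21/34 - f/102 (G(f, Z) = (-63 + f)/(-102) = (-63 + f)*(-1/102) = 21/34 - f/102)
48224 - G(-38, 153) = 48224 - (21/34 - 1/102*(-38)) = 48224 - (21/34 + 19/51) = 48224 - 1*101/102 = 48224 - 101/102 = 4918747/102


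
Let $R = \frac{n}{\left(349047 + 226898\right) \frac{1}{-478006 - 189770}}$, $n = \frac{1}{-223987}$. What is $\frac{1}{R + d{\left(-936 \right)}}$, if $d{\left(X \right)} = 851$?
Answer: $\frac{129004192715}{109782568668241} \approx 0.0011751$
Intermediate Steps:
$n = - \frac{1}{223987} \approx -4.4645 \cdot 10^{-6}$
$R = \frac{667776}{129004192715}$ ($R = - \frac{1}{223987 \frac{349047 + 226898}{-478006 - 189770}} = - \frac{1}{223987 \frac{575945}{-667776}} = - \frac{1}{223987 \cdot 575945 \left(- \frac{1}{667776}\right)} = - \frac{1}{223987 \left(- \frac{575945}{667776}\right)} = \left(- \frac{1}{223987}\right) \left(- \frac{667776}{575945}\right) = \frac{667776}{129004192715} \approx 5.1764 \cdot 10^{-6}$)
$\frac{1}{R + d{\left(-936 \right)}} = \frac{1}{\frac{667776}{129004192715} + 851} = \frac{1}{\frac{109782568668241}{129004192715}} = \frac{129004192715}{109782568668241}$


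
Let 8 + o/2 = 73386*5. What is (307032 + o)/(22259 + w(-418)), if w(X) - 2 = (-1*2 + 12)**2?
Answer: 1040876/22361 ≈ 46.549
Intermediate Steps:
w(X) = 102 (w(X) = 2 + (-1*2 + 12)**2 = 2 + (-2 + 12)**2 = 2 + 10**2 = 2 + 100 = 102)
o = 733844 (o = -16 + 2*(73386*5) = -16 + 2*366930 = -16 + 733860 = 733844)
(307032 + o)/(22259 + w(-418)) = (307032 + 733844)/(22259 + 102) = 1040876/22361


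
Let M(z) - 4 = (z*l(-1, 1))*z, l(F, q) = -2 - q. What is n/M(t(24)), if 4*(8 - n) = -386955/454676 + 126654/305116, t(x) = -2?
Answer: -1124951286247/1109831379328 ≈ -1.0136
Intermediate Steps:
M(z) = 4 - 3*z² (M(z) = 4 + (z*(-2 - 1*1))*z = 4 + (z*(-2 - 1))*z = 4 + (z*(-3))*z = 4 + (-3*z)*z = 4 - 3*z²)
n = 1124951286247/138728922416 (n = 8 - (-386955/454676 + 126654/305116)/4 = 8 - (-386955*1/454676 + 126654*(1/305116))/4 = 8 - (-386955/454676 + 63327/152558)/4 = 8 - ¼*(-15119906919/34682230604) = 8 + 15119906919/138728922416 = 1124951286247/138728922416 ≈ 8.1090)
n/M(t(24)) = 1124951286247/(138728922416*(4 - 3*(-2)²)) = 1124951286247/(138728922416*(4 - 3*4)) = 1124951286247/(138728922416*(4 - 12)) = (1124951286247/138728922416)/(-8) = (1124951286247/138728922416)*(-⅛) = -1124951286247/1109831379328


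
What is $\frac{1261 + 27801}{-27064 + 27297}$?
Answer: $\frac{29062}{233} \approx 124.73$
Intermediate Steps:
$\frac{1261 + 27801}{-27064 + 27297} = \frac{29062}{233}$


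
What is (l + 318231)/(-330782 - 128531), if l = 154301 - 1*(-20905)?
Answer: -493437/459313 ≈ -1.0743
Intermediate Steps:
l = 175206 (l = 154301 + 20905 = 175206)
(l + 318231)/(-330782 - 128531) = (175206 + 318231)/(-330782 - 128531) = 493437/(-459313) = 493437*(-1/459313) = -493437/459313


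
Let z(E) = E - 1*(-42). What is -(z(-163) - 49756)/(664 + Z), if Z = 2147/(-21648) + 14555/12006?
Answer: 2160554329296/28811136565 ≈ 74.990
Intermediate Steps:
z(E) = 42 + E (z(E) = E + 42 = 42 + E)
Z = 48218293/43317648 (Z = 2147*(-1/21648) + 14555*(1/12006) = -2147/21648 + 14555/12006 = 48218293/43317648 ≈ 1.1131)
-(z(-163) - 49756)/(664 + Z) = -((42 - 163) - 49756)/(664 + 48218293/43317648) = -(-121 - 49756)/28811136565/43317648 = -(-49877)*43317648/28811136565 = -1*(-2160554329296/28811136565) = 2160554329296/28811136565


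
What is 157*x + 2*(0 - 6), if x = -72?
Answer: -11316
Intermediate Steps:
157*x + 2*(0 - 6) = 157*(-72) + 2*(0 - 6) = -11304 + 2*(-6) = -11304 - 12 = -11316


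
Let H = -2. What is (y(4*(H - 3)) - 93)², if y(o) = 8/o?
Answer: 218089/25 ≈ 8723.6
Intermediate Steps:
(y(4*(H - 3)) - 93)² = (8/((4*(-2 - 3))) - 93)² = (8/((4*(-5))) - 93)² = (8/(-20) - 93)² = (8*(-1/20) - 93)² = (-⅖ - 93)² = (-467/5)² = 218089/25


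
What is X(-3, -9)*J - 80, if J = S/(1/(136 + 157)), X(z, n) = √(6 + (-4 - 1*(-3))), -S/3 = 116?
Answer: -80 - 101964*√5 ≈ -2.2808e+5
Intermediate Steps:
S = -348 (S = -3*116 = -348)
X(z, n) = √5 (X(z, n) = √(6 + (-4 + 3)) = √(6 - 1) = √5)
J = -101964 (J = -348/(1/(136 + 157)) = -348/(1/293) = -348/1/293 = -348*293 = -101964)
X(-3, -9)*J - 80 = √5*(-101964) - 80 = -101964*√5 - 80 = -80 - 101964*√5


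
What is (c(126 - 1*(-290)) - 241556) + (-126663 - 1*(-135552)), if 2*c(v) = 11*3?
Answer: -465301/2 ≈ -2.3265e+5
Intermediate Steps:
c(v) = 33/2 (c(v) = (11*3)/2 = (½)*33 = 33/2)
(c(126 - 1*(-290)) - 241556) + (-126663 - 1*(-135552)) = (33/2 - 241556) + (-126663 - 1*(-135552)) = -483079/2 + (-126663 + 135552) = -483079/2 + 8889 = -465301/2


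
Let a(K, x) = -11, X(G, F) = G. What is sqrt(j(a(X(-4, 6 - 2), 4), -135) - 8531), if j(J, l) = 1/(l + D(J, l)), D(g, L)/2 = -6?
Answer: I*sqrt(3762174)/21 ≈ 92.363*I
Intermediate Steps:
D(g, L) = -12 (D(g, L) = 2*(-6) = -12)
j(J, l) = 1/(-12 + l) (j(J, l) = 1/(l - 12) = 1/(-12 + l))
sqrt(j(a(X(-4, 6 - 2), 4), -135) - 8531) = sqrt(1/(-12 - 135) - 8531) = sqrt(1/(-147) - 8531) = sqrt(-1/147 - 8531) = sqrt(-1254058/147) = I*sqrt(3762174)/21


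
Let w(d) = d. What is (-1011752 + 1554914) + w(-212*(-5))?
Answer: 544222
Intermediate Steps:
(-1011752 + 1554914) + w(-212*(-5)) = (-1011752 + 1554914) - 212*(-5) = 543162 + 1060 = 544222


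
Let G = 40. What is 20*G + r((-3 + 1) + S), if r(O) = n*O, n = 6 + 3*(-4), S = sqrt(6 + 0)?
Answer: 812 - 6*sqrt(6) ≈ 797.30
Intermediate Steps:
S = sqrt(6) ≈ 2.4495
n = -6 (n = 6 - 12 = -6)
r(O) = -6*O
20*G + r((-3 + 1) + S) = 20*40 - 6*((-3 + 1) + sqrt(6)) = 800 - 6*(-2 + sqrt(6)) = 800 + (12 - 6*sqrt(6)) = 812 - 6*sqrt(6)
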